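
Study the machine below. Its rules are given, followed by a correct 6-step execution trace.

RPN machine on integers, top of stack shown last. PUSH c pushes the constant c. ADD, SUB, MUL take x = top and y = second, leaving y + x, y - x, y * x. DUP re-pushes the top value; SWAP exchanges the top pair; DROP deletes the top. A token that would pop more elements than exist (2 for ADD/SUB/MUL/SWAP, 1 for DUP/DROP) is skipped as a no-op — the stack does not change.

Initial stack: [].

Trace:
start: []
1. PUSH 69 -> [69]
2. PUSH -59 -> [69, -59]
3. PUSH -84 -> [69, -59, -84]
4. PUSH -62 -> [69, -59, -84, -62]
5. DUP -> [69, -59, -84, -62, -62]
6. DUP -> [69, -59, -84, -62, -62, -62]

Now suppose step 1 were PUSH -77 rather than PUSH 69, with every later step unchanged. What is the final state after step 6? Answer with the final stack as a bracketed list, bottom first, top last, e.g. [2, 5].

[-77, -59, -84, -62, -62, -62]

(re-executing from step 1 with the substitution; state before step 1: [])
1. PUSH -77 -> [-77]
2. PUSH -59 -> [-77, -59]
3. PUSH -84 -> [-77, -59, -84]
4. PUSH -62 -> [-77, -59, -84, -62]
5. DUP -> [-77, -59, -84, -62, -62]
6. DUP -> [-77, -59, -84, -62, -62, -62]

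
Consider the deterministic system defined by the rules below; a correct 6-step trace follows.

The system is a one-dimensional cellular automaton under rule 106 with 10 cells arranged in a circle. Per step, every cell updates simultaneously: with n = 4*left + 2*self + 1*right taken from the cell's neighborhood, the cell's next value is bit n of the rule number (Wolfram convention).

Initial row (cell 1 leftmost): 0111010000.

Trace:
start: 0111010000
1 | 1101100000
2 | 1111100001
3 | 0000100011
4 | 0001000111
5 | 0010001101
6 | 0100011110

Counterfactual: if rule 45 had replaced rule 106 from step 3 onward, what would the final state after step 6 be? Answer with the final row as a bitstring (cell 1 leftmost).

(re-executing steps 3..6 under rule 45; state before step 3: 1111100001)
3 | 0000001101
4 | 0111101011
5 | 1100011110
6 | 1001010001

1001010001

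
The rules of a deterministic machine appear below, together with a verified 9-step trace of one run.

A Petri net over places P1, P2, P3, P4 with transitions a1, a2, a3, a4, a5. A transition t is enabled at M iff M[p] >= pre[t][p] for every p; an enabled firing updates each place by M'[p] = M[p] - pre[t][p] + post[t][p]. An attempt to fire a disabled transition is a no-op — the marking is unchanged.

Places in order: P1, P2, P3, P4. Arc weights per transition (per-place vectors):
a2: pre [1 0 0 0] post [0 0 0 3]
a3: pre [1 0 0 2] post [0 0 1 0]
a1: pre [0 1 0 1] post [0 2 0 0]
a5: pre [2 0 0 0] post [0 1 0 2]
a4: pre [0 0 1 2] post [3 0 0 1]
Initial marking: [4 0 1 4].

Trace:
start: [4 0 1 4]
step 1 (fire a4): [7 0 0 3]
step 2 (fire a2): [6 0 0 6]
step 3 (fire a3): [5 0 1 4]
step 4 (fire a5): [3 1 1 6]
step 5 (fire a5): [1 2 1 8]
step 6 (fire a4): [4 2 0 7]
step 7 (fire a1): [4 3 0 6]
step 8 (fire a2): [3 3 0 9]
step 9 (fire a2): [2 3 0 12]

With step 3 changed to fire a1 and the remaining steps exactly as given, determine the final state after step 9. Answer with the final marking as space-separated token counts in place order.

0 3 0 15

(re-executing from step 3 with the substitution; state before step 3: [6 0 0 6])
step 3 (fire a1): [6 0 0 6]
step 4 (fire a5): [4 1 0 8]
step 5 (fire a5): [2 2 0 10]
step 6 (fire a4): [2 2 0 10]
step 7 (fire a1): [2 3 0 9]
step 8 (fire a2): [1 3 0 12]
step 9 (fire a2): [0 3 0 15]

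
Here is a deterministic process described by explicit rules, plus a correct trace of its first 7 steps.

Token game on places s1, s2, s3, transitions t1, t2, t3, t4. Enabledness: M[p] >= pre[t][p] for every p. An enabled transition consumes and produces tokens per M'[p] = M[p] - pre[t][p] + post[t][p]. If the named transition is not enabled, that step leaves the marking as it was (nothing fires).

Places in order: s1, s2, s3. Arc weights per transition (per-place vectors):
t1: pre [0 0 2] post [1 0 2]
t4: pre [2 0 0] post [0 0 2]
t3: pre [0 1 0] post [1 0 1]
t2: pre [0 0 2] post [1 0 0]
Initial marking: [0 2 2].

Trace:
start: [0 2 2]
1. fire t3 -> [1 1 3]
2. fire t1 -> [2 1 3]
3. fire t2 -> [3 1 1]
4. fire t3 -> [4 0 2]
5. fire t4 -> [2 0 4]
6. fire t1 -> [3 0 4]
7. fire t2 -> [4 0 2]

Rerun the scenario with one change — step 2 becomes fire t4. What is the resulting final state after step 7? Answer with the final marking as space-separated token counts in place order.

(re-executing from step 2 with the substitution; state before step 2: [1 1 3])
2. fire t4 -> [1 1 3]
3. fire t2 -> [2 1 1]
4. fire t3 -> [3 0 2]
5. fire t4 -> [1 0 4]
6. fire t1 -> [2 0 4]
7. fire t2 -> [3 0 2]

3 0 2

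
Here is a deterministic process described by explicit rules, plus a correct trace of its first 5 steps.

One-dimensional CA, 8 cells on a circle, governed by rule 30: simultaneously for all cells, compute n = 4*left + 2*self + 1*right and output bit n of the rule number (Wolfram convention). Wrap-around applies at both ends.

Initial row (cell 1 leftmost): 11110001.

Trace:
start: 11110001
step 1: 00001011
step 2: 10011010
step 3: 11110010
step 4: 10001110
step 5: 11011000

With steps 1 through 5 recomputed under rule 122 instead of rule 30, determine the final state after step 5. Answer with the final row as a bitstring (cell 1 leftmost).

(re-executing steps 1..5 under rule 122; state before step 1: 11110001)
step 1: 00011011
step 2: 10111111
step 3: 11100000
step 4: 10110001
step 5: 11111011

11111011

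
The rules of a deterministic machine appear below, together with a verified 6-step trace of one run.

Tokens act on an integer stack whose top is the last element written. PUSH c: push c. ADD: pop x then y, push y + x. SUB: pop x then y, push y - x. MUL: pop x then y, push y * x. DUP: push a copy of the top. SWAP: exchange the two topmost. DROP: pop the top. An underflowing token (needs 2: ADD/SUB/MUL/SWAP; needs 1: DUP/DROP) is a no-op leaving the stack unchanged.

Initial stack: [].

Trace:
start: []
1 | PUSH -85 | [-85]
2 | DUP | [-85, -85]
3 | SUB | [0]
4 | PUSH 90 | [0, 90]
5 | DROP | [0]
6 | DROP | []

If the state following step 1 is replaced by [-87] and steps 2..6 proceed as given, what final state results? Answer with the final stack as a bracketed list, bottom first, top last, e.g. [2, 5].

[]

state after step 1 := [-87]
2 | DUP | [-87, -87]
3 | SUB | [0]
4 | PUSH 90 | [0, 90]
5 | DROP | [0]
6 | DROP | []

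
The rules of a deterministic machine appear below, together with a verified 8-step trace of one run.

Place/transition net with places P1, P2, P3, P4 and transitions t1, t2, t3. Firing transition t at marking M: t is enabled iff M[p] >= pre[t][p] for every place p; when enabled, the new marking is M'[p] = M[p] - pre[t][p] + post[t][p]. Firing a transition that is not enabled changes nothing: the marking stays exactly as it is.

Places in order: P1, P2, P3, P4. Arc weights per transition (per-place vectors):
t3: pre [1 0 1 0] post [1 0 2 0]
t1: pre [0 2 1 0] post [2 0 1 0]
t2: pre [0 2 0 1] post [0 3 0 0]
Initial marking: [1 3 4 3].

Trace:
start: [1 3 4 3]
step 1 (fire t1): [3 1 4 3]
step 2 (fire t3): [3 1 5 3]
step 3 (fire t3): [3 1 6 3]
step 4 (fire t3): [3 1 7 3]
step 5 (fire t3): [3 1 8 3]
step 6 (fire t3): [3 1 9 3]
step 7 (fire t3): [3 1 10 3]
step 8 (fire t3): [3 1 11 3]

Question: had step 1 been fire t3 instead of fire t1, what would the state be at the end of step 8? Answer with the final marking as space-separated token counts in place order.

(re-executing from step 1 with the substitution; state before step 1: [1 3 4 3])
step 1 (fire t3): [1 3 5 3]
step 2 (fire t3): [1 3 6 3]
step 3 (fire t3): [1 3 7 3]
step 4 (fire t3): [1 3 8 3]
step 5 (fire t3): [1 3 9 3]
step 6 (fire t3): [1 3 10 3]
step 7 (fire t3): [1 3 11 3]
step 8 (fire t3): [1 3 12 3]

1 3 12 3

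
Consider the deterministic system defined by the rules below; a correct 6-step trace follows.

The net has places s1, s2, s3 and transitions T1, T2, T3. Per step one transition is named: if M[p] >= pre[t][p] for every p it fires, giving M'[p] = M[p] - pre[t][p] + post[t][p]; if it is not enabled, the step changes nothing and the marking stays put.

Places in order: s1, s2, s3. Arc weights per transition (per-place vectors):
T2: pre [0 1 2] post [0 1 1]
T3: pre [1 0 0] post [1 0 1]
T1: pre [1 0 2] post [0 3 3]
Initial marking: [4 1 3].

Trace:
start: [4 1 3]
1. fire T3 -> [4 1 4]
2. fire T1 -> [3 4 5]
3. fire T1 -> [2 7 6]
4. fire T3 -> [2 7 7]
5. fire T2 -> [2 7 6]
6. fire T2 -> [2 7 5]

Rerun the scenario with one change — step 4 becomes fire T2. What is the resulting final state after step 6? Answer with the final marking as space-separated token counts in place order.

(re-executing from step 4 with the substitution; state before step 4: [2 7 6])
4. fire T2 -> [2 7 5]
5. fire T2 -> [2 7 4]
6. fire T2 -> [2 7 3]

2 7 3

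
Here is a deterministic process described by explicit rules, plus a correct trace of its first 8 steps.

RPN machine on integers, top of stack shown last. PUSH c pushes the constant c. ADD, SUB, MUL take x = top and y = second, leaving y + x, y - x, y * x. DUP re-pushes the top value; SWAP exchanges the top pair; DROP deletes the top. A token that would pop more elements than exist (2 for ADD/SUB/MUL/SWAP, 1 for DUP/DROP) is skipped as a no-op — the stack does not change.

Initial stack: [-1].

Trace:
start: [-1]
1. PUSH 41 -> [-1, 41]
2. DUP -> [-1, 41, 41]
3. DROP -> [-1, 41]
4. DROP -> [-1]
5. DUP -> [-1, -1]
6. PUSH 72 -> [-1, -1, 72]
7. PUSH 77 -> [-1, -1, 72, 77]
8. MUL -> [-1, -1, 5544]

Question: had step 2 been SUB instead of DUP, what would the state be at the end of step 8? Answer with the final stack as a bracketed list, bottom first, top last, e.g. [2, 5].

(re-executing from step 2 with the substitution; state before step 2: [-1, 41])
2. SUB -> [-42]
3. DROP -> []
4. DROP -> []
5. DUP -> []
6. PUSH 72 -> [72]
7. PUSH 77 -> [72, 77]
8. MUL -> [5544]

[5544]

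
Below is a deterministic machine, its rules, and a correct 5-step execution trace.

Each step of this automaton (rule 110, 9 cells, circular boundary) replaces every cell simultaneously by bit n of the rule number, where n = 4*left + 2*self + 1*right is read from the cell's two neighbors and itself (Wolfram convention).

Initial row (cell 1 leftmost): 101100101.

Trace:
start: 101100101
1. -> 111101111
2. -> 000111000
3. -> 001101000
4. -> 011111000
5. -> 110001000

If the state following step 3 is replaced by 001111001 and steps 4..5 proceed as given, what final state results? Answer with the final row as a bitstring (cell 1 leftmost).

111011111

state after step 3 := 001111001
4. -> 011001011
5. -> 111011111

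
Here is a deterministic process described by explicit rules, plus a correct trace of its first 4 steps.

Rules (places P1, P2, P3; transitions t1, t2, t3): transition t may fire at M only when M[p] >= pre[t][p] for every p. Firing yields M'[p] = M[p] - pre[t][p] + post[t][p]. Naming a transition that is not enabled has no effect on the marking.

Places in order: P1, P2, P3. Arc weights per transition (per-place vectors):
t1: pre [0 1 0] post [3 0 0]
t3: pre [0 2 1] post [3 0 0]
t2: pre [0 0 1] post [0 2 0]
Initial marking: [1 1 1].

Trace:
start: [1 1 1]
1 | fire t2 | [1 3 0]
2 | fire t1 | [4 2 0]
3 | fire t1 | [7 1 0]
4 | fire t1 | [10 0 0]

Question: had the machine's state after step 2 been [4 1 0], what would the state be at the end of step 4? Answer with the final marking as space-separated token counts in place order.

state after step 2 := [4 1 0]
3 | fire t1 | [7 0 0]
4 | fire t1 | [7 0 0]

7 0 0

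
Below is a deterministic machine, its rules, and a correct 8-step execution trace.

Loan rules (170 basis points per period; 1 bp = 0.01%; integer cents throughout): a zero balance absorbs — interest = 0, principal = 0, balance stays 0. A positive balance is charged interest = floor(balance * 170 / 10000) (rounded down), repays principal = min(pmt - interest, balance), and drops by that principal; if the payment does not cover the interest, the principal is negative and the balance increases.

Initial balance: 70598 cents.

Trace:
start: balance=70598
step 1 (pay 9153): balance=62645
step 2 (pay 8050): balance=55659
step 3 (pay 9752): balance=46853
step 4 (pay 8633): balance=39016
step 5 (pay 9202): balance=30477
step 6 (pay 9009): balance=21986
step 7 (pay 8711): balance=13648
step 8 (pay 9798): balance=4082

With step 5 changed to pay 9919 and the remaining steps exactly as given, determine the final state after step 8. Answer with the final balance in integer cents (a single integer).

3327

(re-executing from step 5 with the substitution; state before step 5: balance=39016)
step 5 (pay 9919): balance=29760
step 6 (pay 9009): balance=21256
step 7 (pay 8711): balance=12906
step 8 (pay 9798): balance=3327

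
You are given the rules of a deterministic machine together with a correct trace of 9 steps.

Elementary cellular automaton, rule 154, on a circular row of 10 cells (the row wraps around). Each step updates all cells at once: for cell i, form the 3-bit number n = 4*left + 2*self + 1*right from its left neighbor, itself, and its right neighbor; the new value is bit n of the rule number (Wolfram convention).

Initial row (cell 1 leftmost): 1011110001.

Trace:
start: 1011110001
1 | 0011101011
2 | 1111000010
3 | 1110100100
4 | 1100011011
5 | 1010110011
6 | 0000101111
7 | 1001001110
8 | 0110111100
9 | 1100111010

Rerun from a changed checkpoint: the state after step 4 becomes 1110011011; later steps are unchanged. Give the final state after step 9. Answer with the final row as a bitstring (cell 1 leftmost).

1100111101

state after step 4 := 1110011011
5 | 1101110011
6 | 1001101111
7 | 0111001111
8 | 0110111110
9 | 1100111101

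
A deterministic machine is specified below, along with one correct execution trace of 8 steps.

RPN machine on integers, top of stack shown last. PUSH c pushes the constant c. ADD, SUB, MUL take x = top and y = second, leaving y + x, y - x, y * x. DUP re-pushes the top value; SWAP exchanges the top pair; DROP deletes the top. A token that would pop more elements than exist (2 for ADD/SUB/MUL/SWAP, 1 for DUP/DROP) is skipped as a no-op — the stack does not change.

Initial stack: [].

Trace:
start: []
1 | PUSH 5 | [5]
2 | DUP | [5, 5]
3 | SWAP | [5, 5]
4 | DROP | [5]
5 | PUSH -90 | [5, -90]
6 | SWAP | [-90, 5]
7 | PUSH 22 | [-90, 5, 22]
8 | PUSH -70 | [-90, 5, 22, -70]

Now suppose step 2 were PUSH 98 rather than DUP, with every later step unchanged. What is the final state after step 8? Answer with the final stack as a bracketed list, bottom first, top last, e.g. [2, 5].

[-90, 98, 22, -70]

(re-executing from step 2 with the substitution; state before step 2: [5])
2 | PUSH 98 | [5, 98]
3 | SWAP | [98, 5]
4 | DROP | [98]
5 | PUSH -90 | [98, -90]
6 | SWAP | [-90, 98]
7 | PUSH 22 | [-90, 98, 22]
8 | PUSH -70 | [-90, 98, 22, -70]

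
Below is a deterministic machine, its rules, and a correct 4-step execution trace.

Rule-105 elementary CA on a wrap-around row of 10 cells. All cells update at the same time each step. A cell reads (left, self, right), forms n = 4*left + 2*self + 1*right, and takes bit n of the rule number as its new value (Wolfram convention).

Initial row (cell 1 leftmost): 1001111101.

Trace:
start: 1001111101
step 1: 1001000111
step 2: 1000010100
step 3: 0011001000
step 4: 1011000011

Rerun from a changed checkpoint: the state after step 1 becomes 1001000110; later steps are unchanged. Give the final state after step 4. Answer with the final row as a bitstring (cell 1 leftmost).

state after step 1 := 1001000110
step 2: 0000010111
step 3: 0111001101
step 4: 1101001110

1101001110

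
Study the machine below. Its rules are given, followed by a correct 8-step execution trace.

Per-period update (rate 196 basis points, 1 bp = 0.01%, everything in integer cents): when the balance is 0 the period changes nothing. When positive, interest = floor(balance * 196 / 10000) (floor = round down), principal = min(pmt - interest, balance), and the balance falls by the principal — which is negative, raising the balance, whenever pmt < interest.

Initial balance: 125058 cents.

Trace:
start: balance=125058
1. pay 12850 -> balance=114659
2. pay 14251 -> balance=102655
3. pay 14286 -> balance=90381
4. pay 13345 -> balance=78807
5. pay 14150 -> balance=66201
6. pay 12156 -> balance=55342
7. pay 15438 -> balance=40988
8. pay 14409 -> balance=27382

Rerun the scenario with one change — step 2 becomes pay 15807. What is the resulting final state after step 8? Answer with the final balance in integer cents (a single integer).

(re-executing from step 2 with the substitution; state before step 2: balance=114659)
2. pay 15807 -> balance=101099
3. pay 14286 -> balance=88794
4. pay 13345 -> balance=77189
5. pay 14150 -> balance=64551
6. pay 12156 -> balance=53660
7. pay 15438 -> balance=39273
8. pay 14409 -> balance=25633

25633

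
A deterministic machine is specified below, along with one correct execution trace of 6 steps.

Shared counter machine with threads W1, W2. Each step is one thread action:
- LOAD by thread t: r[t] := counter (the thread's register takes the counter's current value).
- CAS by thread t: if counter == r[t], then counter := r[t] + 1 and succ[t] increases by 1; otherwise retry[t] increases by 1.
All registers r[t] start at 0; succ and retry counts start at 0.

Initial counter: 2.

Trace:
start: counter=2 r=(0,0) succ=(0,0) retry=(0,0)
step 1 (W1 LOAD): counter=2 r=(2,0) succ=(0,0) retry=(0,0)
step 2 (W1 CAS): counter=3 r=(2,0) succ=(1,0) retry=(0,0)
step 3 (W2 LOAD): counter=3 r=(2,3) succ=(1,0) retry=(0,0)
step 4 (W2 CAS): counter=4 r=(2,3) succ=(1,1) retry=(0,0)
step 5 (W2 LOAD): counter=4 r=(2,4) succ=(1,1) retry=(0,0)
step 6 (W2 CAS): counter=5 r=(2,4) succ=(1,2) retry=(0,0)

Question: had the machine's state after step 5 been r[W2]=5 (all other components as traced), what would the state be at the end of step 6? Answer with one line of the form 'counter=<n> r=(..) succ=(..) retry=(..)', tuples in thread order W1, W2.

counter=4 r=(2,5) succ=(1,1) retry=(0,1)

state after step 5 := counter=4 r=(2,5) succ=(1,1) retry=(0,0)
step 6 (W2 CAS): counter=4 r=(2,5) succ=(1,1) retry=(0,1)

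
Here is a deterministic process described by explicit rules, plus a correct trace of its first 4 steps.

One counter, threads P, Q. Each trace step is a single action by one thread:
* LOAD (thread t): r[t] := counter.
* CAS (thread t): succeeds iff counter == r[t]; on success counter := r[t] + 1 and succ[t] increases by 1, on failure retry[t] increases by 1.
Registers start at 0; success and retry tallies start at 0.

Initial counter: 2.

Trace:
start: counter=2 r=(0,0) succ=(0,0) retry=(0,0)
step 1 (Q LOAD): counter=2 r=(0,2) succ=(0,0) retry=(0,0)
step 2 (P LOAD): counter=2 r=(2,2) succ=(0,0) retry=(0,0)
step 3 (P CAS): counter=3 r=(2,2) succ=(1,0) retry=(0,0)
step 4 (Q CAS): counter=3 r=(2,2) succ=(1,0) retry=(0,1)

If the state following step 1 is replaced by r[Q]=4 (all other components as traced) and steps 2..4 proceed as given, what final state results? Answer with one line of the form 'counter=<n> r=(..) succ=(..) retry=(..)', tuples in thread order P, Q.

counter=3 r=(2,4) succ=(1,0) retry=(0,1)

state after step 1 := counter=2 r=(0,4) succ=(0,0) retry=(0,0)
step 2 (P LOAD): counter=2 r=(2,4) succ=(0,0) retry=(0,0)
step 3 (P CAS): counter=3 r=(2,4) succ=(1,0) retry=(0,0)
step 4 (Q CAS): counter=3 r=(2,4) succ=(1,0) retry=(0,1)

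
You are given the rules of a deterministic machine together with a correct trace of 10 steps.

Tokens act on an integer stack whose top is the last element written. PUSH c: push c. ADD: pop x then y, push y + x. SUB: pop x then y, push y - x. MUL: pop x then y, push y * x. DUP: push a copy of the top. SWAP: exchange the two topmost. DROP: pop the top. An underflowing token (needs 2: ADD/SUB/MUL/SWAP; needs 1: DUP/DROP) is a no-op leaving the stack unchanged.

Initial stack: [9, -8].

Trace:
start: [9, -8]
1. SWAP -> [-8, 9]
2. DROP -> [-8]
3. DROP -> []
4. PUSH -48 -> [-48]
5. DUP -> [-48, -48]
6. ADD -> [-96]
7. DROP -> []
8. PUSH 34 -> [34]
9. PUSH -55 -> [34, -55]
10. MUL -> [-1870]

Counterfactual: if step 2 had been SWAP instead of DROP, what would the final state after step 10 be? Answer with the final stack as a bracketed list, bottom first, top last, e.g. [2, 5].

[9, -1870]

(re-executing from step 2 with the substitution; state before step 2: [-8, 9])
2. SWAP -> [9, -8]
3. DROP -> [9]
4. PUSH -48 -> [9, -48]
5. DUP -> [9, -48, -48]
6. ADD -> [9, -96]
7. DROP -> [9]
8. PUSH 34 -> [9, 34]
9. PUSH -55 -> [9, 34, -55]
10. MUL -> [9, -1870]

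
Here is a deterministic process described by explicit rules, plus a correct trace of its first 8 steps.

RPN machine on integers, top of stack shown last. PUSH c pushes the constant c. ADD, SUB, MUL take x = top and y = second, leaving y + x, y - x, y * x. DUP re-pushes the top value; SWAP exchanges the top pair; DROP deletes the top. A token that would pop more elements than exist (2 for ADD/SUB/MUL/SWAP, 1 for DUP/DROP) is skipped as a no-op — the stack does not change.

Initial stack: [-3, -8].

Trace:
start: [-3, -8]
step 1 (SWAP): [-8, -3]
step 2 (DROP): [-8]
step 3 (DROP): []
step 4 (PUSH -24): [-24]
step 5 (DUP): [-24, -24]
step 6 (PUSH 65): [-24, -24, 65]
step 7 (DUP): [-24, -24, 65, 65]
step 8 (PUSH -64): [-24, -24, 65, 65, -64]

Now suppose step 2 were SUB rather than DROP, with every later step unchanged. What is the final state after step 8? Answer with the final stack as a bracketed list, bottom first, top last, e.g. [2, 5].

[-24, -24, 65, 65, -64]

(re-executing from step 2 with the substitution; state before step 2: [-8, -3])
step 2 (SUB): [-5]
step 3 (DROP): []
step 4 (PUSH -24): [-24]
step 5 (DUP): [-24, -24]
step 6 (PUSH 65): [-24, -24, 65]
step 7 (DUP): [-24, -24, 65, 65]
step 8 (PUSH -64): [-24, -24, 65, 65, -64]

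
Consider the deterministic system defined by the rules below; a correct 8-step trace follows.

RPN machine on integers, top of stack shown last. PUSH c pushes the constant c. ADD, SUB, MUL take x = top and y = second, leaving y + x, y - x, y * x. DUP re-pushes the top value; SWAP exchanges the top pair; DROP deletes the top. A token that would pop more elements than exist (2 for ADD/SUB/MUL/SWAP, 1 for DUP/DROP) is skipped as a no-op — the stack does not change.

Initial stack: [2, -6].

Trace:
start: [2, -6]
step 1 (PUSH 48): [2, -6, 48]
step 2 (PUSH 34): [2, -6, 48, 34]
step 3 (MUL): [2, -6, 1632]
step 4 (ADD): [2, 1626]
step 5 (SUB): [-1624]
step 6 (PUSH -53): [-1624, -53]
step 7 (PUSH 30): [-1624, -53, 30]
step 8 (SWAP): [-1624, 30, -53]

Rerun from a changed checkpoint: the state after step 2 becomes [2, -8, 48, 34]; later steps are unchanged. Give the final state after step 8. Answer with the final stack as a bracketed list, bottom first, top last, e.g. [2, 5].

[-1622, 30, -53]

state after step 2 := [2, -8, 48, 34]
step 3 (MUL): [2, -8, 1632]
step 4 (ADD): [2, 1624]
step 5 (SUB): [-1622]
step 6 (PUSH -53): [-1622, -53]
step 7 (PUSH 30): [-1622, -53, 30]
step 8 (SWAP): [-1622, 30, -53]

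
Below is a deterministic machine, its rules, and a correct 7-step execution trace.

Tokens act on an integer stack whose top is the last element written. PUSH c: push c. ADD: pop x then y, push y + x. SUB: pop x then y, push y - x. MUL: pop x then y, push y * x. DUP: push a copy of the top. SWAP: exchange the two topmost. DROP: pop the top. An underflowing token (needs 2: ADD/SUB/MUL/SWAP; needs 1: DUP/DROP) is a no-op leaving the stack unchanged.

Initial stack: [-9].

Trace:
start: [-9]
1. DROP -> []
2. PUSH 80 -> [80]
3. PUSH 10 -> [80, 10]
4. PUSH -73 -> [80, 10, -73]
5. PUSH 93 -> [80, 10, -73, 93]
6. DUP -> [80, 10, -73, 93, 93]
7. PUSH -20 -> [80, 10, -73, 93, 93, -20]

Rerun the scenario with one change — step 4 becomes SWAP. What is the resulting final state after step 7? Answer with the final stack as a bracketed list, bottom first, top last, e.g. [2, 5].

[10, 80, 93, 93, -20]

(re-executing from step 4 with the substitution; state before step 4: [80, 10])
4. SWAP -> [10, 80]
5. PUSH 93 -> [10, 80, 93]
6. DUP -> [10, 80, 93, 93]
7. PUSH -20 -> [10, 80, 93, 93, -20]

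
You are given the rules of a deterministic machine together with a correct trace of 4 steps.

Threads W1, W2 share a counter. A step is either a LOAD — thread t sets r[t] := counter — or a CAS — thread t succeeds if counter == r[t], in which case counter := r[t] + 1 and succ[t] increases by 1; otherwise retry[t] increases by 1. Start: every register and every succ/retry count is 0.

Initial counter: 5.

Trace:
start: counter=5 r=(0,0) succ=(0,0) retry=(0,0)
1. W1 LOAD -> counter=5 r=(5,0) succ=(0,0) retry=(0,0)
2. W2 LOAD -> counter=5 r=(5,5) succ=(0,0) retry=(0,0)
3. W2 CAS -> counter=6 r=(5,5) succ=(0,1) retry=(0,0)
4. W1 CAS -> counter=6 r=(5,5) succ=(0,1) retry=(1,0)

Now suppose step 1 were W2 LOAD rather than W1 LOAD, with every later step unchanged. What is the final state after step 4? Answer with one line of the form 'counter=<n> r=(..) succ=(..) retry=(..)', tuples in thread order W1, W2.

counter=6 r=(0,5) succ=(0,1) retry=(1,0)

(re-executing from step 1 with the substitution; state before step 1: counter=5 r=(0,0) succ=(0,0) retry=(0,0))
1. W2 LOAD -> counter=5 r=(0,5) succ=(0,0) retry=(0,0)
2. W2 LOAD -> counter=5 r=(0,5) succ=(0,0) retry=(0,0)
3. W2 CAS -> counter=6 r=(0,5) succ=(0,1) retry=(0,0)
4. W1 CAS -> counter=6 r=(0,5) succ=(0,1) retry=(1,0)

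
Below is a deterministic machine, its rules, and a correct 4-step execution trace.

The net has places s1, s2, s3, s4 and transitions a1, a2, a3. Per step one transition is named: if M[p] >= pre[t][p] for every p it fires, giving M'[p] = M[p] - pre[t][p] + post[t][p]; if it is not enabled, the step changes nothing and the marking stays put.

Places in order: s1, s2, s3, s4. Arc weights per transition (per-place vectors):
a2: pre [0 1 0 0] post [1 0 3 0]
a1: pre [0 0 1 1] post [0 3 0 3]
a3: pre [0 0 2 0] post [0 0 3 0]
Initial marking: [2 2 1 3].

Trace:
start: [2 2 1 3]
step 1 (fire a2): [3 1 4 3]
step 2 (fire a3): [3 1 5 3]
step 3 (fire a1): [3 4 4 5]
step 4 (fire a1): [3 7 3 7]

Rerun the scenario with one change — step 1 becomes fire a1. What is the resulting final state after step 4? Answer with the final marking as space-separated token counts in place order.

2 5 0 5

(re-executing from step 1 with the substitution; state before step 1: [2 2 1 3])
step 1 (fire a1): [2 5 0 5]
step 2 (fire a3): [2 5 0 5]
step 3 (fire a1): [2 5 0 5]
step 4 (fire a1): [2 5 0 5]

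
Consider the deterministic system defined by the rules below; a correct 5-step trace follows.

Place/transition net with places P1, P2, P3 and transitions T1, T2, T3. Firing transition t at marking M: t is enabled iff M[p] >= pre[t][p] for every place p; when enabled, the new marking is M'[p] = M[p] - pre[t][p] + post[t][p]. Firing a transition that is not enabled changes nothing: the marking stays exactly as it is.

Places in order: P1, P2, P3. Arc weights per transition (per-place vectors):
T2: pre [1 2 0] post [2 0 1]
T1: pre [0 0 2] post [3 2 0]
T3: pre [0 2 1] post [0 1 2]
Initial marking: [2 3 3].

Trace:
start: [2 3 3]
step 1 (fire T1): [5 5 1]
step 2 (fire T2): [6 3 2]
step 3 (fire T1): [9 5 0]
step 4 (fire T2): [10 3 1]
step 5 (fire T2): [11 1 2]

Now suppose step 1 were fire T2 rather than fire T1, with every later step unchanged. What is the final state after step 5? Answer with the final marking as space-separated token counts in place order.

(re-executing from step 1 with the substitution; state before step 1: [2 3 3])
step 1 (fire T2): [3 1 4]
step 2 (fire T2): [3 1 4]
step 3 (fire T1): [6 3 2]
step 4 (fire T2): [7 1 3]
step 5 (fire T2): [7 1 3]

7 1 3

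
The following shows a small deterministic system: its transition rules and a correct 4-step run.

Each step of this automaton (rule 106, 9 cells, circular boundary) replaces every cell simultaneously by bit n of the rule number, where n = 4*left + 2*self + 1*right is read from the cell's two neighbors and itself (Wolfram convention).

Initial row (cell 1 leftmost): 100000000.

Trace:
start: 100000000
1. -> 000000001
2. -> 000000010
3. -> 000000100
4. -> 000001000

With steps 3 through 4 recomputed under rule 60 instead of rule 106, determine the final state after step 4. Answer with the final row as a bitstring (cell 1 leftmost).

100000010

(re-executing steps 3..4 under rule 60; state before step 3: 000000010)
3. -> 000000011
4. -> 100000010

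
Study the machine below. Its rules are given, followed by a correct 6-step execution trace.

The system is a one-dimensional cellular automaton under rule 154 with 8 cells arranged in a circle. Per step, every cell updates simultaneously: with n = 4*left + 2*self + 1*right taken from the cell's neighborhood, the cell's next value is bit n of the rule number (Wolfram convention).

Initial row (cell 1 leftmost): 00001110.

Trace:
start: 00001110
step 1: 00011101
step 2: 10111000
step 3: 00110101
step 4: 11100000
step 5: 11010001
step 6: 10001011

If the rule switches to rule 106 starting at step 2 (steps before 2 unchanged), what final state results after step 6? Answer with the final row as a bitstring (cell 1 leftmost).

01001011

(re-executing steps 2..6 under rule 106; state before step 2: 00011101)
step 2: 00110110
step 3: 01111110
step 4: 11000010
step 5: 11000101
step 6: 01001011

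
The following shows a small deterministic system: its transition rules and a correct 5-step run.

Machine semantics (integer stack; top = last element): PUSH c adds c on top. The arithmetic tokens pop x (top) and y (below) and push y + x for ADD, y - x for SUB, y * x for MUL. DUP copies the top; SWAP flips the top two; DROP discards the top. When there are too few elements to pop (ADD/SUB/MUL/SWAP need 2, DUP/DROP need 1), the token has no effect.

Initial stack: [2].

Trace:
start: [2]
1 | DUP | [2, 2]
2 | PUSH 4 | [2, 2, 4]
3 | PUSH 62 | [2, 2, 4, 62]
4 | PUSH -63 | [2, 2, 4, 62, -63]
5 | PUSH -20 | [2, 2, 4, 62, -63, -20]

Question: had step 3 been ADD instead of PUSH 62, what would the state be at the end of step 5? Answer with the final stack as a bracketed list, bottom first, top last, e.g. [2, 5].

[2, 6, -63, -20]

(re-executing from step 3 with the substitution; state before step 3: [2, 2, 4])
3 | ADD | [2, 6]
4 | PUSH -63 | [2, 6, -63]
5 | PUSH -20 | [2, 6, -63, -20]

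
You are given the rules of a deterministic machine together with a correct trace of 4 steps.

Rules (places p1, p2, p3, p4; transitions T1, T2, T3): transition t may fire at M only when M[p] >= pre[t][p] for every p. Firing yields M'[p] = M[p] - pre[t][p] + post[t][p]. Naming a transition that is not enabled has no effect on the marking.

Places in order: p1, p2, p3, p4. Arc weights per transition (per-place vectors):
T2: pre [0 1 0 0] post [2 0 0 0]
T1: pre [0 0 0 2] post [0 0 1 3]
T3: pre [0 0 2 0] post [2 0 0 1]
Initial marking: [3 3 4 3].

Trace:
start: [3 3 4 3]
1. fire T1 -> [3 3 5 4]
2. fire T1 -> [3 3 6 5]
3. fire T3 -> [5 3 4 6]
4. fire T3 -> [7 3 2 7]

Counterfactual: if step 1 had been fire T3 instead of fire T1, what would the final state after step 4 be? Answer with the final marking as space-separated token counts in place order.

7 3 1 6

(re-executing from step 1 with the substitution; state before step 1: [3 3 4 3])
1. fire T3 -> [5 3 2 4]
2. fire T1 -> [5 3 3 5]
3. fire T3 -> [7 3 1 6]
4. fire T3 -> [7 3 1 6]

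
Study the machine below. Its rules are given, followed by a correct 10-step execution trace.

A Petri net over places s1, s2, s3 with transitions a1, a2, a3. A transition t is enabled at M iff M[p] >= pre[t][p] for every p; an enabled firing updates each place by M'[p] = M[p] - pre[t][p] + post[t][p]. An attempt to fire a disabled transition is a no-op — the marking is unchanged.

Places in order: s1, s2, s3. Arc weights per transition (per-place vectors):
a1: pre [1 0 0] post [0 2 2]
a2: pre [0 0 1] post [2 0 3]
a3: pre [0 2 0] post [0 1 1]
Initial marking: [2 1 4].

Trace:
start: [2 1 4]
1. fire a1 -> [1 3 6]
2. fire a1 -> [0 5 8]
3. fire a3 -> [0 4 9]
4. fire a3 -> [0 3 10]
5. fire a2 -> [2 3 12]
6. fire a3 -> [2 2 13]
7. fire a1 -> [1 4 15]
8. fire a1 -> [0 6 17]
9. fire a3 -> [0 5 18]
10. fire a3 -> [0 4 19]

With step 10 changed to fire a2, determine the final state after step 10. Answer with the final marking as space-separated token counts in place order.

2 5 20

(re-executing from step 10 with the substitution; state before step 10: [0 5 18])
10. fire a2 -> [2 5 20]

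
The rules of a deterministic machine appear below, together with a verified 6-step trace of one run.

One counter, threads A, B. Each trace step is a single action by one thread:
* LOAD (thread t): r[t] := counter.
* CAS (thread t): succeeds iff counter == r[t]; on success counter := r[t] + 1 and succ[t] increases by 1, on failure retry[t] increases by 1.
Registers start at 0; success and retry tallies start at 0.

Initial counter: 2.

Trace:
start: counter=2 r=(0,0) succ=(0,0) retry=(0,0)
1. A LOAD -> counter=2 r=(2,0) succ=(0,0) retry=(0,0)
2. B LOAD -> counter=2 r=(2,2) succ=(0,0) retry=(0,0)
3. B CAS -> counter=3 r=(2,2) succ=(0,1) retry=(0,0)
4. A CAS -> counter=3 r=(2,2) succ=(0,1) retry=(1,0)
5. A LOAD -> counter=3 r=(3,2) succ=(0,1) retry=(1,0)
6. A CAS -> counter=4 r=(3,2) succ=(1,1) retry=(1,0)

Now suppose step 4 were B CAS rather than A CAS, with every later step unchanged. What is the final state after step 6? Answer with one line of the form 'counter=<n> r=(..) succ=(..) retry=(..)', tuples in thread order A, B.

counter=4 r=(3,2) succ=(1,1) retry=(0,1)

(re-executing from step 4 with the substitution; state before step 4: counter=3 r=(2,2) succ=(0,1) retry=(0,0))
4. B CAS -> counter=3 r=(2,2) succ=(0,1) retry=(0,1)
5. A LOAD -> counter=3 r=(3,2) succ=(0,1) retry=(0,1)
6. A CAS -> counter=4 r=(3,2) succ=(1,1) retry=(0,1)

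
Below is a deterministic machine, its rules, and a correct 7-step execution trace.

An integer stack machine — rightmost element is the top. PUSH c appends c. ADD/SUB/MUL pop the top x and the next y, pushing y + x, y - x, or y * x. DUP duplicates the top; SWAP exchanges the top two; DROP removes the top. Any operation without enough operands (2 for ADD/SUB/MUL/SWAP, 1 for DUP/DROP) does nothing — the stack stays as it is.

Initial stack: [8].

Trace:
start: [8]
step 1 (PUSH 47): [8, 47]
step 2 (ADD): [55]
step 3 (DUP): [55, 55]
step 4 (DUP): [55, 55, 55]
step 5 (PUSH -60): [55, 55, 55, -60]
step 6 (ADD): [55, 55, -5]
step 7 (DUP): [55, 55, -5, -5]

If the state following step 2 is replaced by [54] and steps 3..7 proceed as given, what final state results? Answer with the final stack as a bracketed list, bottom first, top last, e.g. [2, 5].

[54, 54, -6, -6]

state after step 2 := [54]
step 3 (DUP): [54, 54]
step 4 (DUP): [54, 54, 54]
step 5 (PUSH -60): [54, 54, 54, -60]
step 6 (ADD): [54, 54, -6]
step 7 (DUP): [54, 54, -6, -6]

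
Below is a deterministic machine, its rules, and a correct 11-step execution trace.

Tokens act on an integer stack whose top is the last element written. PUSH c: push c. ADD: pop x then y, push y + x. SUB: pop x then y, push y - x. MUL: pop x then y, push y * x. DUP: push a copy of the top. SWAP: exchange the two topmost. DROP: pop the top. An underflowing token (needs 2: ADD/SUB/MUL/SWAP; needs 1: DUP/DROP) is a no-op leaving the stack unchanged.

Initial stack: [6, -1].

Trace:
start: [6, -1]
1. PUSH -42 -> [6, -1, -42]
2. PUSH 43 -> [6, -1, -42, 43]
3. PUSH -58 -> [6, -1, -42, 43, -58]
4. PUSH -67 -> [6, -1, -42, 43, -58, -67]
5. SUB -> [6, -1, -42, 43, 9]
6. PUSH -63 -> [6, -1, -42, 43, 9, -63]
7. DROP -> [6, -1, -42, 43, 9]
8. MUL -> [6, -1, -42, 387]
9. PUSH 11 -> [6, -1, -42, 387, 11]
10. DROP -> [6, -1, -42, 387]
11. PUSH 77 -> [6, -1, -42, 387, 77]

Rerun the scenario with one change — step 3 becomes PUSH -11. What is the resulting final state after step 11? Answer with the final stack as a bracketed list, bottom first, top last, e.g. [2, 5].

[6, -1, -42, 2408, 77]

(re-executing from step 3 with the substitution; state before step 3: [6, -1, -42, 43])
3. PUSH -11 -> [6, -1, -42, 43, -11]
4. PUSH -67 -> [6, -1, -42, 43, -11, -67]
5. SUB -> [6, -1, -42, 43, 56]
6. PUSH -63 -> [6, -1, -42, 43, 56, -63]
7. DROP -> [6, -1, -42, 43, 56]
8. MUL -> [6, -1, -42, 2408]
9. PUSH 11 -> [6, -1, -42, 2408, 11]
10. DROP -> [6, -1, -42, 2408]
11. PUSH 77 -> [6, -1, -42, 2408, 77]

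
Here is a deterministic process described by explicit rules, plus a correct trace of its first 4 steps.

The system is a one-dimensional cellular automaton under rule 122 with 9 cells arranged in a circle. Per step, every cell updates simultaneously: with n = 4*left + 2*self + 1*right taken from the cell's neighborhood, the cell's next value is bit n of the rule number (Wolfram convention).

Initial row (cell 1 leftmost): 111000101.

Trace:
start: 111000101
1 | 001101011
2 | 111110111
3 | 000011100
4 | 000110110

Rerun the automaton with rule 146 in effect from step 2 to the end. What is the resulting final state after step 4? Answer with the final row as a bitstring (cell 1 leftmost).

(re-executing steps 2..4 under rule 146; state before step 2: 001101011)
2 | 110000000
3 | 001000001
4 | 110100010

110100010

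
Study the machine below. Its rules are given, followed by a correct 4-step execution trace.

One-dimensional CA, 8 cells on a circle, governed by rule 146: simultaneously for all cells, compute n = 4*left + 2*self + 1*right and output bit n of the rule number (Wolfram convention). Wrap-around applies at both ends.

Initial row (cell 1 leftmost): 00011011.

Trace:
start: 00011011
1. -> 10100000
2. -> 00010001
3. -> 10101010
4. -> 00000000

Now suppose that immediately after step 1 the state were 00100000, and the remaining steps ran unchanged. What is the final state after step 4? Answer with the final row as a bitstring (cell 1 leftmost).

state after step 1 := 00100000
2. -> 01010000
3. -> 10001000
4. -> 01010101

01010101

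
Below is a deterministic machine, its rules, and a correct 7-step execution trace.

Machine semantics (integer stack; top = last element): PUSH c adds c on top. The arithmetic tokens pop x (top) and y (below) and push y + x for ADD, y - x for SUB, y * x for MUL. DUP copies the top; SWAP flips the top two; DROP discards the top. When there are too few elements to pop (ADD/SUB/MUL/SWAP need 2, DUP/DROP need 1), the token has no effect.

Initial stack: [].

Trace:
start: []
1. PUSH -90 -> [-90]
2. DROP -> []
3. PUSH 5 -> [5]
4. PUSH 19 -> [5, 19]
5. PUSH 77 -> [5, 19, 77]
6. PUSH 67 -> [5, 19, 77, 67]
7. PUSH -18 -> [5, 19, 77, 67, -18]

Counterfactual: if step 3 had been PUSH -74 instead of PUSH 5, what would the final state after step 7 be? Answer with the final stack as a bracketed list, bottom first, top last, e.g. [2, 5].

[-74, 19, 77, 67, -18]

(re-executing from step 3 with the substitution; state before step 3: [])
3. PUSH -74 -> [-74]
4. PUSH 19 -> [-74, 19]
5. PUSH 77 -> [-74, 19, 77]
6. PUSH 67 -> [-74, 19, 77, 67]
7. PUSH -18 -> [-74, 19, 77, 67, -18]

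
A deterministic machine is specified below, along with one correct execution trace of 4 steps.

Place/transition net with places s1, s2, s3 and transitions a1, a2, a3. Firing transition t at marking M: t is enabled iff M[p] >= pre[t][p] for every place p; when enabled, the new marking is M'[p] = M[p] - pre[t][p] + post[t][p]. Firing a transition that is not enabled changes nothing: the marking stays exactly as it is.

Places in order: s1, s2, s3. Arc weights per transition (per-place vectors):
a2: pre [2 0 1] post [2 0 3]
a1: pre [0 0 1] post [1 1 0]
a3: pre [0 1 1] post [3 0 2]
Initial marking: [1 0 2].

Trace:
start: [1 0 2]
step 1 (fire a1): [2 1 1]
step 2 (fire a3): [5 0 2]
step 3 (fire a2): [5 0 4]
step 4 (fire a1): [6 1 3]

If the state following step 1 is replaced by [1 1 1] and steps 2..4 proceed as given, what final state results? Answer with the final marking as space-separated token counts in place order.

state after step 1 := [1 1 1]
step 2 (fire a3): [4 0 2]
step 3 (fire a2): [4 0 4]
step 4 (fire a1): [5 1 3]

5 1 3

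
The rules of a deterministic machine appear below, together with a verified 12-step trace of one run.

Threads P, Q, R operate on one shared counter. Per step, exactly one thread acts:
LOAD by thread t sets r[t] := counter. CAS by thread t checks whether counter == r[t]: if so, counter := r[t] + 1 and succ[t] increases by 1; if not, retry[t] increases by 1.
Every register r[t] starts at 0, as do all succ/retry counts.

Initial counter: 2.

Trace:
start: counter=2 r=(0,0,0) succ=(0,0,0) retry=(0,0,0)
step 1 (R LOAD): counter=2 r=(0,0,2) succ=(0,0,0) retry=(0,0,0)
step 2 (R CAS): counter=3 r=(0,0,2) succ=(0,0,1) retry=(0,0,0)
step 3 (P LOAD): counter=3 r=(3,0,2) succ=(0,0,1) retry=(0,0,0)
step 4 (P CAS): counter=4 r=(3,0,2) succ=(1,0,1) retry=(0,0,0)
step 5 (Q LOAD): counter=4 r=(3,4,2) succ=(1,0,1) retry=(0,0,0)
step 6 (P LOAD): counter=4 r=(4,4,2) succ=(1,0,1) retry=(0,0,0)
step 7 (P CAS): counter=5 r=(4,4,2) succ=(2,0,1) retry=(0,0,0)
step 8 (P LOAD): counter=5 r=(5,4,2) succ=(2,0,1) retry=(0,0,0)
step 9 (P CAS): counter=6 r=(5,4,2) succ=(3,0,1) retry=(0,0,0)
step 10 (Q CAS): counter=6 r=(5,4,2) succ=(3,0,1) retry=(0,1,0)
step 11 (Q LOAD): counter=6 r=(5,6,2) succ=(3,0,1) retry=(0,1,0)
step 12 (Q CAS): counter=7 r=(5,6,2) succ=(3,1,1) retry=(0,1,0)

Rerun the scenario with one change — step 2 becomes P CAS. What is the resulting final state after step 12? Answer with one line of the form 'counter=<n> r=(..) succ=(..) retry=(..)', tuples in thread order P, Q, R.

counter=6 r=(4,5,2) succ=(3,1,0) retry=(1,1,0)

(re-executing from step 2 with the substitution; state before step 2: counter=2 r=(0,0,2) succ=(0,0,0) retry=(0,0,0))
step 2 (P CAS): counter=2 r=(0,0,2) succ=(0,0,0) retry=(1,0,0)
step 3 (P LOAD): counter=2 r=(2,0,2) succ=(0,0,0) retry=(1,0,0)
step 4 (P CAS): counter=3 r=(2,0,2) succ=(1,0,0) retry=(1,0,0)
step 5 (Q LOAD): counter=3 r=(2,3,2) succ=(1,0,0) retry=(1,0,0)
step 6 (P LOAD): counter=3 r=(3,3,2) succ=(1,0,0) retry=(1,0,0)
step 7 (P CAS): counter=4 r=(3,3,2) succ=(2,0,0) retry=(1,0,0)
step 8 (P LOAD): counter=4 r=(4,3,2) succ=(2,0,0) retry=(1,0,0)
step 9 (P CAS): counter=5 r=(4,3,2) succ=(3,0,0) retry=(1,0,0)
step 10 (Q CAS): counter=5 r=(4,3,2) succ=(3,0,0) retry=(1,1,0)
step 11 (Q LOAD): counter=5 r=(4,5,2) succ=(3,0,0) retry=(1,1,0)
step 12 (Q CAS): counter=6 r=(4,5,2) succ=(3,1,0) retry=(1,1,0)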